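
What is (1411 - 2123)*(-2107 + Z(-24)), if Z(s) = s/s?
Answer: 1499472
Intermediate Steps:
Z(s) = 1
(1411 - 2123)*(-2107 + Z(-24)) = (1411 - 2123)*(-2107 + 1) = -712*(-2106) = 1499472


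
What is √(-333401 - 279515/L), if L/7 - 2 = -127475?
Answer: 2*I*√66364983743248239/892311 ≈ 577.41*I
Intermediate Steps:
L = -892311 (L = 14 + 7*(-127475) = 14 - 892325 = -892311)
√(-333401 - 279515/L) = √(-333401 - 279515/(-892311)) = √(-333401 - 279515*(-1/892311)) = √(-333401 + 279515/892311) = √(-297497100196/892311) = 2*I*√66364983743248239/892311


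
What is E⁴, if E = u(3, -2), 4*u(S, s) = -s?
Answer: 1/16 ≈ 0.062500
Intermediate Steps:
u(S, s) = -s/4 (u(S, s) = (-s)/4 = -s/4)
E = ½ (E = -¼*(-2) = ½ ≈ 0.50000)
E⁴ = (½)⁴ = 1/16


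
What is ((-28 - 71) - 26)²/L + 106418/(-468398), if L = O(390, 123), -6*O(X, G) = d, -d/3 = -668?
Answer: -3677131181/78222466 ≈ -47.009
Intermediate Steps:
d = 2004 (d = -3*(-668) = 2004)
O(X, G) = -334 (O(X, G) = -⅙*2004 = -334)
L = -334
((-28 - 71) - 26)²/L + 106418/(-468398) = ((-28 - 71) - 26)²/(-334) + 106418/(-468398) = (-99 - 26)²*(-1/334) + 106418*(-1/468398) = (-125)²*(-1/334) - 53209/234199 = 15625*(-1/334) - 53209/234199 = -15625/334 - 53209/234199 = -3677131181/78222466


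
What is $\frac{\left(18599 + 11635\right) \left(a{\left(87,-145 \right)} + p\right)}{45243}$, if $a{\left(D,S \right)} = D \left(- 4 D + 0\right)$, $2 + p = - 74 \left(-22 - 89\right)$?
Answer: $- \frac{222360992}{15081} \approx -14744.0$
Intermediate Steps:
$p = 8212$ ($p = -2 - 74 \left(-22 - 89\right) = -2 - -8214 = -2 + 8214 = 8212$)
$a{\left(D,S \right)} = - 4 D^{2}$ ($a{\left(D,S \right)} = D \left(- 4 D\right) = - 4 D^{2}$)
$\frac{\left(18599 + 11635\right) \left(a{\left(87,-145 \right)} + p\right)}{45243} = \frac{\left(18599 + 11635\right) \left(- 4 \cdot 87^{2} + 8212\right)}{45243} = 30234 \left(\left(-4\right) 7569 + 8212\right) \frac{1}{45243} = 30234 \left(-30276 + 8212\right) \frac{1}{45243} = 30234 \left(-22064\right) \frac{1}{45243} = \left(-667082976\right) \frac{1}{45243} = - \frac{222360992}{15081}$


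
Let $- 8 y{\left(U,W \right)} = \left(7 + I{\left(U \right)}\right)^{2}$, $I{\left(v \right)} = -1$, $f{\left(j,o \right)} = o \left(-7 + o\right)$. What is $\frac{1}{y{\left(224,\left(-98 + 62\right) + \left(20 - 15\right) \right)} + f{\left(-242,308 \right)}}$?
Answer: $\frac{2}{185407} \approx 1.0787 \cdot 10^{-5}$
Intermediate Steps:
$y{\left(U,W \right)} = - \frac{9}{2}$ ($y{\left(U,W \right)} = - \frac{\left(7 - 1\right)^{2}}{8} = - \frac{6^{2}}{8} = \left(- \frac{1}{8}\right) 36 = - \frac{9}{2}$)
$\frac{1}{y{\left(224,\left(-98 + 62\right) + \left(20 - 15\right) \right)} + f{\left(-242,308 \right)}} = \frac{1}{- \frac{9}{2} + 308 \left(-7 + 308\right)} = \frac{1}{- \frac{9}{2} + 308 \cdot 301} = \frac{1}{- \frac{9}{2} + 92708} = \frac{1}{\frac{185407}{2}} = \frac{2}{185407}$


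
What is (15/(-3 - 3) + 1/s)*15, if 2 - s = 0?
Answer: -30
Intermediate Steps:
s = 2 (s = 2 - 1*0 = 2 + 0 = 2)
(15/(-3 - 3) + 1/s)*15 = (15/(-3 - 3) + 1/2)*15 = (15/(-6) + 1/2)*15 = (15*(-1/6) + 1/2)*15 = (-5/2 + 1/2)*15 = -2*15 = -30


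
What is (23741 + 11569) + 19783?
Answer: 55093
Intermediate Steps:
(23741 + 11569) + 19783 = 35310 + 19783 = 55093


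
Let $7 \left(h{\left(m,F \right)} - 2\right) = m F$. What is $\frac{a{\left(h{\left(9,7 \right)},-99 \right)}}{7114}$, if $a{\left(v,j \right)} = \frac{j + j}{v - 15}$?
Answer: $\frac{99}{14228} \approx 0.0069581$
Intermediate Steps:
$h{\left(m,F \right)} = 2 + \frac{F m}{7}$ ($h{\left(m,F \right)} = 2 + \frac{m F}{7} = 2 + \frac{F m}{7}$)
$a{\left(v,j \right)} = \frac{2 j}{-15 + v}$
$\frac{a{\left(h{\left(9,7 \right)},-99 \right)}}{7114} = \frac{2 \left(-99\right) \frac{1}{-15 + \left(2 + \frac{1}{7} \cdot 7 \cdot 9\right)}}{7114} = 2 \left(-99\right) \frac{1}{-15 + \left(2 + 9\right)} \frac{1}{7114} = 2 \left(-99\right) \frac{1}{-15 + 11} \cdot \frac{1}{7114} = 2 \left(-99\right) \frac{1}{-4} \cdot \frac{1}{7114} = 2 \left(-99\right) \left(- \frac{1}{4}\right) \frac{1}{7114} = \frac{99}{2} \cdot \frac{1}{7114} = \frac{99}{14228}$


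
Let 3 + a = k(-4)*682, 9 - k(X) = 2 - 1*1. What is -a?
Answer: -5453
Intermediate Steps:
k(X) = 8 (k(X) = 9 - (2 - 1*1) = 9 - (2 - 1) = 9 - 1*1 = 9 - 1 = 8)
a = 5453 (a = -3 + 8*682 = -3 + 5456 = 5453)
-a = -1*5453 = -5453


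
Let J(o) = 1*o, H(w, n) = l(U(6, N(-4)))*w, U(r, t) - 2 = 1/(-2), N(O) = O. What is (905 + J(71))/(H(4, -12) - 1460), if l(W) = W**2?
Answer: -976/1451 ≈ -0.67264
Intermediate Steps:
U(r, t) = 3/2 (U(r, t) = 2 + 1/(-2) = 2 - 1/2 = 3/2)
H(w, n) = 9*w/4 (H(w, n) = (3/2)**2*w = 9*w/4)
J(o) = o
(905 + J(71))/(H(4, -12) - 1460) = (905 + 71)/((9/4)*4 - 1460) = 976/(9 - 1460) = 976/(-1451) = 976*(-1/1451) = -976/1451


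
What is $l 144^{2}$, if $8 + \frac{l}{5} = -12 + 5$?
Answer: $-1555200$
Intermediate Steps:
$l = -75$ ($l = -40 + 5 \left(-12 + 5\right) = -40 + 5 \left(-7\right) = -40 - 35 = -75$)
$l 144^{2} = - 75 \cdot 144^{2} = \left(-75\right) 20736 = -1555200$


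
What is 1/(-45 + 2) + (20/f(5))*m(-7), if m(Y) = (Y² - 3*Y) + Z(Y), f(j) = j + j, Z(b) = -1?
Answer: 5933/43 ≈ 137.98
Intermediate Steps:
f(j) = 2*j
m(Y) = -1 + Y² - 3*Y (m(Y) = (Y² - 3*Y) - 1 = -1 + Y² - 3*Y)
1/(-45 + 2) + (20/f(5))*m(-7) = 1/(-45 + 2) + (20/((2*5)))*(-1 + (-7)² - 3*(-7)) = 1/(-43) + (20/10)*(-1 + 49 + 21) = -1/43 + (20*(⅒))*69 = -1/43 + 2*69 = -1/43 + 138 = 5933/43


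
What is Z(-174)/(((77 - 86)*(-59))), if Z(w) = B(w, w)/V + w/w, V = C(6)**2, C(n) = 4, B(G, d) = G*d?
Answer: 7573/2124 ≈ 3.5654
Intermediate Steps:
V = 16 (V = 4**2 = 16)
Z(w) = 1 + w**2/16 (Z(w) = (w*w)/16 + w/w = w**2*(1/16) + 1 = w**2/16 + 1 = 1 + w**2/16)
Z(-174)/(((77 - 86)*(-59))) = (1 + (1/16)*(-174)**2)/(((77 - 86)*(-59))) = (1 + (1/16)*30276)/((-9*(-59))) = (1 + 7569/4)/531 = (7573/4)*(1/531) = 7573/2124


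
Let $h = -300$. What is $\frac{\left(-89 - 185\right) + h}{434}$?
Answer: $- \frac{41}{31} \approx -1.3226$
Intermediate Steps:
$\frac{\left(-89 - 185\right) + h}{434} = \frac{\left(-89 - 185\right) - 300}{434} = \left(-274 - 300\right) \frac{1}{434} = \left(-574\right) \frac{1}{434} = - \frac{41}{31}$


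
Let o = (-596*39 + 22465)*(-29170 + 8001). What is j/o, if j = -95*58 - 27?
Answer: -5537/16490651 ≈ -0.00033577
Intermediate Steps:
j = -5537 (j = -5510 - 27 = -5537)
o = 16490651 (o = (-23244 + 22465)*(-21169) = -779*(-21169) = 16490651)
j/o = -5537/16490651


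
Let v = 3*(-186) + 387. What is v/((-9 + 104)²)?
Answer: -9/475 ≈ -0.018947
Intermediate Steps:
v = -171 (v = -558 + 387 = -171)
v/((-9 + 104)²) = -171/(-9 + 104)² = -171/(95²) = -171/9025 = -171*1/9025 = -9/475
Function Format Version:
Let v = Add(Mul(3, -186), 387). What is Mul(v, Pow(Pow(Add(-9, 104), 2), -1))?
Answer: Rational(-9, 475) ≈ -0.018947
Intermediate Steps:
v = -171 (v = Add(-558, 387) = -171)
Mul(v, Pow(Pow(Add(-9, 104), 2), -1)) = Mul(-171, Pow(Pow(Add(-9, 104), 2), -1)) = Mul(-171, Pow(Pow(95, 2), -1)) = Mul(-171, Pow(9025, -1)) = Mul(-171, Rational(1, 9025)) = Rational(-9, 475)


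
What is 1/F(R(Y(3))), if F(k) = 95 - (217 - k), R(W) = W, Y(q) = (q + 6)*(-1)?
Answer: -1/131 ≈ -0.0076336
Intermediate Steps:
Y(q) = -6 - q (Y(q) = (6 + q)*(-1) = -6 - q)
F(k) = -122 + k (F(k) = 95 + (-217 + k) = -122 + k)
1/F(R(Y(3))) = 1/(-122 + (-6 - 1*3)) = 1/(-122 + (-6 - 3)) = 1/(-122 - 9) = 1/(-131) = -1/131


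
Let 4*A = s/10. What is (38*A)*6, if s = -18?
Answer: -513/5 ≈ -102.60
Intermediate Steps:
A = -9/20 (A = (-18/10)/4 = (-18*1/10)/4 = (1/4)*(-9/5) = -9/20 ≈ -0.45000)
(38*A)*6 = (38*(-9/20))*6 = -171/10*6 = -513/5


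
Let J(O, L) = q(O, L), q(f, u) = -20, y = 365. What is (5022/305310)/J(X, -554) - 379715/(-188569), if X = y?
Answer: 386278123247/191906671300 ≈ 2.0128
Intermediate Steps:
X = 365
J(O, L) = -20
(5022/305310)/J(X, -554) - 379715/(-188569) = (5022/305310)/(-20) - 379715/(-188569) = (5022*(1/305310))*(-1/20) - 379715*(-1/188569) = (837/50885)*(-1/20) + 379715/188569 = -837/1017700 + 379715/188569 = 386278123247/191906671300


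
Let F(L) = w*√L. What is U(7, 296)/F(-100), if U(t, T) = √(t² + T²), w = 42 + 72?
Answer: -I*√87665/1140 ≈ -0.25972*I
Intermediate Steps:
w = 114
F(L) = 114*√L
U(t, T) = √(T² + t²)
U(7, 296)/F(-100) = √(296² + 7²)/((114*√(-100))) = √(87616 + 49)/((114*(10*I))) = √87665/((1140*I)) = √87665*(-I/1140) = -I*√87665/1140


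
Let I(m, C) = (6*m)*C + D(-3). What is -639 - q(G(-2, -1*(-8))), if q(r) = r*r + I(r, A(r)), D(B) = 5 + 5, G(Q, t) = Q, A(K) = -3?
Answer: -689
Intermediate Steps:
D(B) = 10
I(m, C) = 10 + 6*C*m (I(m, C) = (6*m)*C + 10 = 6*C*m + 10 = 10 + 6*C*m)
q(r) = 10 + r² - 18*r (q(r) = r*r + (10 + 6*(-3)*r) = r² + (10 - 18*r) = 10 + r² - 18*r)
-639 - q(G(-2, -1*(-8))) = -639 - (10 + (-2)² - 18*(-2)) = -639 - (10 + 4 + 36) = -639 - 1*50 = -639 - 50 = -689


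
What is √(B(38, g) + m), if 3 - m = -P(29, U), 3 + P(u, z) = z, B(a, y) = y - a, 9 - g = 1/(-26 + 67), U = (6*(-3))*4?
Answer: I*√169822/41 ≈ 10.051*I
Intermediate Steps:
U = -72 (U = -18*4 = -72)
g = 368/41 (g = 9 - 1/(-26 + 67) = 9 - 1/41 = 368/41 ≈ 8.9756)
P(u, z) = -3 + z
m = -72 (m = 3 - (-1)*(-3 - 72) = 3 - (-1)*(-75) = 3 - 1*75 = 3 - 75 = -72)
√(B(38, g) + m) = √((368/41 - 1*38) - 72) = √((368/41 - 38) - 72) = √(-1190/41 - 72) = √(-4142/41) = I*√169822/41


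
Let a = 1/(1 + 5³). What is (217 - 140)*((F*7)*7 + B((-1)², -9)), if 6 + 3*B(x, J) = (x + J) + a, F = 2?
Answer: 388091/54 ≈ 7186.9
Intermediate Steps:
a = 1/126 (a = 1/(1 + 125) = 1/126 ≈ 0.0079365)
B(x, J) = -755/378 + J/3 + x/3 (B(x, J) = -2 + ((x + J) + 1/126)/3 = -2 + ((J + x) + 1/126)/3 = -2 + (1/126 + J + x)/3 = -2 + (1/378 + J/3 + x/3) = -755/378 + J/3 + x/3)
(217 - 140)*((F*7)*7 + B((-1)², -9)) = (217 - 140)*((2*7)*7 + (-755/378 + (⅓)*(-9) + (⅓)*(-1)²)) = 77*(14*7 + (-755/378 - 3 + (⅓)*1)) = 77*(98 + (-755/378 - 3 + ⅓)) = 77*(98 - 1763/378) = 77*(35281/378) = 388091/54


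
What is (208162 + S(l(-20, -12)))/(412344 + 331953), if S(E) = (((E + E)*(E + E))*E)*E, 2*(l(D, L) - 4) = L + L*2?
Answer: 361826/744297 ≈ 0.48613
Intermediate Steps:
l(D, L) = 4 + 3*L/2 (l(D, L) = 4 + (L + L*2)/2 = 4 + (L + 2*L)/2 = 4 + (3*L)/2 = 4 + 3*L/2)
S(E) = 4*E**4 (S(E) = (((2*E)*(2*E))*E)*E = ((4*E**2)*E)*E = (4*E**3)*E = 4*E**4)
(208162 + S(l(-20, -12)))/(412344 + 331953) = (208162 + 4*(4 + (3/2)*(-12))**4)/(412344 + 331953) = (208162 + 4*(4 - 18)**4)/744297 = (208162 + 4*(-14)**4)*(1/744297) = (208162 + 4*38416)*(1/744297) = (208162 + 153664)*(1/744297) = 361826*(1/744297) = 361826/744297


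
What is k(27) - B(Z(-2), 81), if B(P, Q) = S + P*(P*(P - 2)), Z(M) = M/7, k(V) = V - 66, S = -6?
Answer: -11255/343 ≈ -32.813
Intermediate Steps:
k(V) = -66 + V
Z(M) = M/7 (Z(M) = M*(⅐) = M/7)
B(P, Q) = -6 + P²*(-2 + P) (B(P, Q) = -6 + P*(P*(P - 2)) = -6 + P*(P*(-2 + P)) = -6 + P²*(-2 + P))
k(27) - B(Z(-2), 81) = (-66 + 27) - (-6 + ((⅐)*(-2))³ - 2*((⅐)*(-2))²) = -39 - (-6 + (-2/7)³ - 2*(-2/7)²) = -39 - (-6 - 8/343 - 2*4/49) = -39 - (-6 - 8/343 - 8/49) = -39 - 1*(-2122/343) = -39 + 2122/343 = -11255/343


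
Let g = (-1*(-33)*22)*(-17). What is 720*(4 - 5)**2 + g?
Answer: -11622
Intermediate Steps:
g = -12342 (g = (33*22)*(-17) = 726*(-17) = -12342)
720*(4 - 5)**2 + g = 720*(4 - 5)**2 - 12342 = 720*(-1)**2 - 12342 = 720*1 - 12342 = 720 - 12342 = -11622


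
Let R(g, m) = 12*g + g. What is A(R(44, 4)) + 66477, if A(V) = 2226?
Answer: 68703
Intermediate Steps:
R(g, m) = 13*g
A(R(44, 4)) + 66477 = 2226 + 66477 = 68703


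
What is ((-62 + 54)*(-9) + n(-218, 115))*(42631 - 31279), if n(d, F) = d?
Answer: -1657392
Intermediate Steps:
((-62 + 54)*(-9) + n(-218, 115))*(42631 - 31279) = ((-62 + 54)*(-9) - 218)*(42631 - 31279) = (-8*(-9) - 218)*11352 = (72 - 218)*11352 = -146*11352 = -1657392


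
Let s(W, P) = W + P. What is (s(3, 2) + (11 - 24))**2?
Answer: 64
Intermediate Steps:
s(W, P) = P + W
(s(3, 2) + (11 - 24))**2 = ((2 + 3) + (11 - 24))**2 = (5 - 13)**2 = (-8)**2 = 64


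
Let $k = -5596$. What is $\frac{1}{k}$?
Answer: $- \frac{1}{5596} \approx -0.0001787$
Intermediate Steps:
$\frac{1}{k} = \frac{1}{-5596} = - \frac{1}{5596}$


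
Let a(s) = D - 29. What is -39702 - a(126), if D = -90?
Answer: -39583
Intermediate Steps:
a(s) = -119 (a(s) = -90 - 29 = -119)
-39702 - a(126) = -39702 - 1*(-119) = -39702 + 119 = -39583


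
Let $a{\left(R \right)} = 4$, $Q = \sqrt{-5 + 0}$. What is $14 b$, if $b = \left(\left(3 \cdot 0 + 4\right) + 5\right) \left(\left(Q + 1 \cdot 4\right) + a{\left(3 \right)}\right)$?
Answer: $1008 + 126 i \sqrt{5} \approx 1008.0 + 281.74 i$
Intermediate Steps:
$Q = i \sqrt{5}$ ($Q = \sqrt{-5} = i \sqrt{5} \approx 2.2361 i$)
$b = 72 + 9 i \sqrt{5}$ ($b = \left(\left(3 \cdot 0 + 4\right) + 5\right) \left(\left(i \sqrt{5} + 1 \cdot 4\right) + 4\right) = \left(\left(0 + 4\right) + 5\right) \left(\left(i \sqrt{5} + 4\right) + 4\right) = \left(4 + 5\right) \left(\left(4 + i \sqrt{5}\right) + 4\right) = 9 \left(8 + i \sqrt{5}\right) = 72 + 9 i \sqrt{5} \approx 72.0 + 20.125 i$)
$14 b = 14 \left(72 + 9 i \sqrt{5}\right) = 1008 + 126 i \sqrt{5}$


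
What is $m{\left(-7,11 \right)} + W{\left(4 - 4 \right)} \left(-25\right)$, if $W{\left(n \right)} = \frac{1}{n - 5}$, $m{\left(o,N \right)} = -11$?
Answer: $-6$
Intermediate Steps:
$W{\left(n \right)} = \frac{1}{-5 + n}$
$m{\left(-7,11 \right)} + W{\left(4 - 4 \right)} \left(-25\right) = -11 + \frac{1}{-5 + \left(4 - 4\right)} \left(-25\right) = -11 + \frac{1}{-5 + 0} \left(-25\right) = -11 + \frac{1}{-5} \left(-25\right) = -11 - -5 = -11 + 5 = -6$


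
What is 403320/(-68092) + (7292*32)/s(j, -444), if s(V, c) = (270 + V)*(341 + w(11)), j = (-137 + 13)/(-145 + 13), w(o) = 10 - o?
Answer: -43858514526/12937224655 ≈ -3.3901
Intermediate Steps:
j = 31/33 (j = -124/(-132) = -124*(-1/132) = 31/33 ≈ 0.93939)
s(V, c) = 91800 + 340*V (s(V, c) = (270 + V)*(341 + (10 - 1*11)) = (270 + V)*(341 + (10 - 11)) = (270 + V)*(341 - 1) = (270 + V)*340 = 91800 + 340*V)
403320/(-68092) + (7292*32)/s(j, -444) = 403320/(-68092) + (7292*32)/(91800 + 340*(31/33)) = 403320*(-1/68092) + 233344/(91800 + 10540/33) = -100830/17023 + 233344/(3039940/33) = -100830/17023 + 233344*(33/3039940) = -100830/17023 + 1925088/759985 = -43858514526/12937224655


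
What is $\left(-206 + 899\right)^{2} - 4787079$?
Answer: $-4306830$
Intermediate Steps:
$\left(-206 + 899\right)^{2} - 4787079 = 693^{2} - 4787079 = 480249 - 4787079 = -4306830$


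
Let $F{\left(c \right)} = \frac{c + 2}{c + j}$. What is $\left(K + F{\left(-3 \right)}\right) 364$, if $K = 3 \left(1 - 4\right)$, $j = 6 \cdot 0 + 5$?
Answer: $-3458$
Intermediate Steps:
$j = 5$ ($j = 0 + 5 = 5$)
$F{\left(c \right)} = \frac{2 + c}{5 + c}$ ($F{\left(c \right)} = \frac{c + 2}{c + 5} = \frac{2 + c}{5 + c}$)
$K = -9$ ($K = 3 \left(-3\right) = -9$)
$\left(K + F{\left(-3 \right)}\right) 364 = \left(-9 + \frac{2 - 3}{5 - 3}\right) 364 = \left(-9 + \frac{1}{2} \left(-1\right)\right) 364 = \left(-9 - \frac{1}{2}\right) 364 = \left(- \frac{19}{2}\right) 364 = -3458$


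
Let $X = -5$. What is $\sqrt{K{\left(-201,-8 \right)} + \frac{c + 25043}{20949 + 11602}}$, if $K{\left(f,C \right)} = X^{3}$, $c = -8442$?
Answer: $\frac{i \sqrt{131905570974}}{32551} \approx 11.158 i$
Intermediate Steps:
$K{\left(f,C \right)} = -125$ ($K{\left(f,C \right)} = \left(-5\right)^{3} = -125$)
$\sqrt{K{\left(-201,-8 \right)} + \frac{c + 25043}{20949 + 11602}} = \sqrt{-125 + \frac{-8442 + 25043}{20949 + 11602}} = \sqrt{-125 + \frac{16601}{32551}} = \sqrt{- \frac{4052274}{32551}} = \frac{i \sqrt{131905570974}}{32551}$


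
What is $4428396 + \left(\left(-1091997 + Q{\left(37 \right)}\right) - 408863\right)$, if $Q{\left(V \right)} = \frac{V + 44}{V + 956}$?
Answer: $\frac{969014443}{331} \approx 2.9275 \cdot 10^{6}$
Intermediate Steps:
$Q{\left(V \right)} = \frac{44 + V}{956 + V}$
$4428396 + \left(\left(-1091997 + Q{\left(37 \right)}\right) - 408863\right) = 4428396 - \left(1500860 - \frac{44 + 37}{956 + 37}\right) = 4428396 - \left(1500860 - \frac{1}{993} \cdot 81\right) = 4428396 + \left(\left(-1091997 + \frac{1}{993} \cdot 81\right) - 408863\right) = 4428396 + \left(\left(-1091997 + \frac{27}{331}\right) - 408863\right) = 4428396 - \frac{496784633}{331} = \frac{969014443}{331}$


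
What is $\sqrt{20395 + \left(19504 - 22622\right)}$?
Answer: $\sqrt{17277} \approx 131.44$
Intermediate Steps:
$\sqrt{20395 + \left(19504 - 22622\right)} = \sqrt{20395 - 3118} = \sqrt{17277}$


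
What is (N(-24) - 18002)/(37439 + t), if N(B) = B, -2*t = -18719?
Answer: -36052/93597 ≈ -0.38518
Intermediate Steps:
t = 18719/2 (t = -½*(-18719) = 18719/2 ≈ 9359.5)
(N(-24) - 18002)/(37439 + t) = (-24 - 18002)/(37439 + 18719/2) = -18026/93597/2 = -18026*2/93597 = -36052/93597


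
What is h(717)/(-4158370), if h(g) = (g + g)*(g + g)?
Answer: -1028178/2079185 ≈ -0.49451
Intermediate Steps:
h(g) = 4*g² (h(g) = (2*g)*(2*g) = 4*g²)
h(717)/(-4158370) = (4*717²)/(-4158370) = (4*514089)*(-1/4158370) = 2056356*(-1/4158370) = -1028178/2079185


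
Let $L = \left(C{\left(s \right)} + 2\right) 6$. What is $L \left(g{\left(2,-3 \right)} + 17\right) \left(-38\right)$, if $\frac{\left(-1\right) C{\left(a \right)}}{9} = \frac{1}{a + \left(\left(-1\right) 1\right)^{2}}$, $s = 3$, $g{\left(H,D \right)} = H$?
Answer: $1083$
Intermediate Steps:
$C{\left(a \right)} = - \frac{9}{1 + a}$ ($C{\left(a \right)} = - \frac{9}{a + \left(\left(-1\right) 1\right)^{2}} = - \frac{9}{a + \left(-1\right)^{2}} = - \frac{9}{a + 1} = - \frac{9}{1 + a}$)
$L = - \frac{3}{2}$ ($L = \left(- \frac{9}{1 + 3} + 2\right) 6 = \left(- \frac{9}{4} + 2\right) 6 = \left(- \frac{1}{4}\right) 6 = - \frac{3}{2} \approx -1.5$)
$L \left(g{\left(2,-3 \right)} + 17\right) \left(-38\right) = - \frac{3 \left(2 + 17\right)}{2} \left(-38\right) = \left(- \frac{3}{2}\right) 19 \left(-38\right) = \left(- \frac{57}{2}\right) \left(-38\right) = 1083$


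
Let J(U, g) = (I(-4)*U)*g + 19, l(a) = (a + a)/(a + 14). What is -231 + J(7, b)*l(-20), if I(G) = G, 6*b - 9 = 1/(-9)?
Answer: -30851/81 ≈ -380.88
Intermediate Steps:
b = 40/27 (b = 3/2 + (1/6)/(-9) = 3/2 + (1/6)*(-1/9) = 3/2 - 1/54 = 40/27 ≈ 1.4815)
l(a) = 2*a/(14 + a) (l(a) = (2*a)/(14 + a) = 2*a/(14 + a))
J(U, g) = 19 - 4*U*g (J(U, g) = (-4*U)*g + 19 = -4*U*g + 19 = 19 - 4*U*g)
-231 + J(7, b)*l(-20) = -231 + (19 - 4*7*40/27)*(2*(-20)/(14 - 20)) = -231 + (19 - 1120/27)*(2*(-20)/(-6)) = -231 - 1214*(-20)*(-1)/(27*6) = -231 - 607/27*20/3 = -231 - 12140/81 = -30851/81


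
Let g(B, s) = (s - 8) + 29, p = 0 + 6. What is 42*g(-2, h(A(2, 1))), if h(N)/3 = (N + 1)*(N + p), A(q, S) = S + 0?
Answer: 2646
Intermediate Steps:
p = 6
A(q, S) = S
h(N) = 3*(1 + N)*(6 + N) (h(N) = 3*((N + 1)*(N + 6)) = 3*((1 + N)*(6 + N)) = 3*(1 + N)*(6 + N))
g(B, s) = 21 + s (g(B, s) = (-8 + s) + 29 = 21 + s)
42*g(-2, h(A(2, 1))) = 42*(21 + (18 + 3*1² + 21*1)) = 42*(21 + (18 + 3*1 + 21)) = 42*(21 + (18 + 3 + 21)) = 42*(21 + 42) = 42*63 = 2646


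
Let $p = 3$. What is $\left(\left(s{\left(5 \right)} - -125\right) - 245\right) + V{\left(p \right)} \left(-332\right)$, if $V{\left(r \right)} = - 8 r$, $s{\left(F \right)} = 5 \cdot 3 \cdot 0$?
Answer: $7848$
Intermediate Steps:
$s{\left(F \right)} = 0$ ($s{\left(F \right)} = 15 \cdot 0 = 0$)
$\left(\left(s{\left(5 \right)} - -125\right) - 245\right) + V{\left(p \right)} \left(-332\right) = \left(\left(0 - -125\right) - 245\right) + \left(-8\right) 3 \left(-332\right) = \left(\left(0 + 125\right) - 245\right) - -7968 = \left(125 - 245\right) + 7968 = -120 + 7968 = 7848$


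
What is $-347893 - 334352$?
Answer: $-682245$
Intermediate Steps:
$-347893 - 334352 = -682245$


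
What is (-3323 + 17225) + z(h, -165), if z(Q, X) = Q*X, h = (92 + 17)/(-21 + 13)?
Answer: 129201/8 ≈ 16150.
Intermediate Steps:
h = -109/8 (h = 109/(-8) = 109*(-⅛) = -109/8 ≈ -13.625)
(-3323 + 17225) + z(h, -165) = (-3323 + 17225) - 109/8*(-165) = 13902 + 17985/8 = 129201/8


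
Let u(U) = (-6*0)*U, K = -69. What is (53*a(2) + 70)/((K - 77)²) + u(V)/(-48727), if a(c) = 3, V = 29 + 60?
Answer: 229/21316 ≈ 0.010743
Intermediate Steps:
V = 89
u(U) = 0 (u(U) = 0*U = 0)
(53*a(2) + 70)/((K - 77)²) + u(V)/(-48727) = (53*3 + 70)/((-69 - 77)²) + 0/(-48727) = (159 + 70)/((-146)²) + 0*(-1/48727) = 229/21316 + 0 = 229/21316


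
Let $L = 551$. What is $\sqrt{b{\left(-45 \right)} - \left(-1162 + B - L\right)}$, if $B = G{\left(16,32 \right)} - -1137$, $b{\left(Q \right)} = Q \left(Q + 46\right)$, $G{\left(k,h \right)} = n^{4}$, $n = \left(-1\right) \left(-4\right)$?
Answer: $5 \sqrt{11} \approx 16.583$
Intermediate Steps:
$n = 4$
$G{\left(k,h \right)} = 256$ ($G{\left(k,h \right)} = 4^{4} = 256$)
$b{\left(Q \right)} = Q \left(46 + Q\right)$
$B = 1393$ ($B = 256 - -1137 = 256 + 1137 = 1393$)
$\sqrt{b{\left(-45 \right)} - \left(-1162 + B - L\right)} = \sqrt{- 45 \left(46 - 45\right) + \left(\left(1162 + 551\right) - 1393\right)} = \sqrt{\left(-45\right) 1 + \left(1713 - 1393\right)} = \sqrt{-45 + 320} = \sqrt{275} = 5 \sqrt{11}$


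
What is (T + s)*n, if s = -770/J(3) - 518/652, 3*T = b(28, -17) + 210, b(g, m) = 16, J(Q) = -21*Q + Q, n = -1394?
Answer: -59558650/489 ≈ -1.2180e+5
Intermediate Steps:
J(Q) = -20*Q
T = 226/3 (T = (16 + 210)/3 = (⅓)*226 = 226/3 ≈ 75.333)
s = 5887/489 (s = -770/((-20*3)) - 518/652 = -770/(-60) - 518*1/652 = -770*(-1/60) - 259/326 = 77/6 - 259/326 = 5887/489 ≈ 12.039)
(T + s)*n = (226/3 + 5887/489)*(-1394) = (42725/489)*(-1394) = -59558650/489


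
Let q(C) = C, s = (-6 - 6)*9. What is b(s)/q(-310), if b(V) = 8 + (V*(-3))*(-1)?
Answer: 158/155 ≈ 1.0194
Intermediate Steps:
s = -108 (s = -12*9 = -108)
b(V) = 8 + 3*V (b(V) = 8 - 3*V*(-1) = 8 + 3*V)
b(s)/q(-310) = (8 + 3*(-108))/(-310) = (8 - 324)*(-1/310) = -316*(-1/310) = 158/155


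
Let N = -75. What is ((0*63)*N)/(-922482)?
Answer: 0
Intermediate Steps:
((0*63)*N)/(-922482) = ((0*63)*(-75))/(-922482) = (0*(-75))*(-1/922482) = 0*(-1/922482) = 0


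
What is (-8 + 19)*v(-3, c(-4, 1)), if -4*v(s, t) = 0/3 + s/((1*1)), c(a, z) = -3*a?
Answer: 33/4 ≈ 8.2500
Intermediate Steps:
v(s, t) = -s/4 (v(s, t) = -(0/3 + s/((1*1)))/4 = -(0*(⅓) + s/1)/4 = -(0 + s*1)/4 = -(0 + s)/4 = -s/4)
(-8 + 19)*v(-3, c(-4, 1)) = (-8 + 19)*(-¼*(-3)) = 11*(¾) = 33/4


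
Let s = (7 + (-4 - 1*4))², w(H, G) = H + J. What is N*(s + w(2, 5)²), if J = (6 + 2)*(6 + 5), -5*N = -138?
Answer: 1117938/5 ≈ 2.2359e+5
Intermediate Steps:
N = 138/5 (N = -⅕*(-138) = 138/5 ≈ 27.600)
J = 88 (J = 8*11 = 88)
w(H, G) = 88 + H (w(H, G) = H + 88 = 88 + H)
s = 1 (s = (7 + (-4 - 4))² = (7 - 8)² = (-1)² = 1)
N*(s + w(2, 5)²) = 138*(1 + (88 + 2)²)/5 = 138*(1 + 90²)/5 = 138*(1 + 8100)/5 = (138/5)*8101 = 1117938/5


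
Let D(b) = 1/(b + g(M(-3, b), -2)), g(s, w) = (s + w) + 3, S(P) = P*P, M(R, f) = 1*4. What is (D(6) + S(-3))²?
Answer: 10000/121 ≈ 82.645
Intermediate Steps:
M(R, f) = 4
S(P) = P²
g(s, w) = 3 + s + w
D(b) = 1/(5 + b) (D(b) = 1/(b + (3 + 4 - 2)) = 1/(b + 5) = 1/(5 + b))
(D(6) + S(-3))² = (1/(5 + 6) + (-3)²)² = (1/11 + 9)² = (100/11)² = 10000/121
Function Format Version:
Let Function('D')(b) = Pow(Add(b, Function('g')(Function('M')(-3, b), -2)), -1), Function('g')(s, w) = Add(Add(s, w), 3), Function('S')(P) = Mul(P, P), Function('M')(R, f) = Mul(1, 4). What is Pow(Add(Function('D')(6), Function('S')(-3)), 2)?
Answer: Rational(10000, 121) ≈ 82.645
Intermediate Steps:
Function('M')(R, f) = 4
Function('S')(P) = Pow(P, 2)
Function('g')(s, w) = Add(3, s, w)
Function('D')(b) = Pow(Add(5, b), -1) (Function('D')(b) = Pow(Add(b, Add(3, 4, -2)), -1) = Pow(Add(b, 5), -1) = Pow(Add(5, b), -1))
Pow(Add(Function('D')(6), Function('S')(-3)), 2) = Pow(Add(Pow(Add(5, 6), -1), Pow(-3, 2)), 2) = Pow(Add(Pow(11, -1), 9), 2) = Pow(Add(Rational(1, 11), 9), 2) = Pow(Rational(100, 11), 2) = Rational(10000, 121)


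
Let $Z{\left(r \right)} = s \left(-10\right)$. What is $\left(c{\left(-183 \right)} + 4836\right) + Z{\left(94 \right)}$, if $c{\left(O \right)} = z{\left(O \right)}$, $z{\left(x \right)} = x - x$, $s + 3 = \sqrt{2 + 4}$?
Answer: $4866 - 10 \sqrt{6} \approx 4841.5$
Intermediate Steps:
$s = -3 + \sqrt{6}$ ($s = -3 + \sqrt{2 + 4} = -3 + \sqrt{6} \approx -0.55051$)
$z{\left(x \right)} = 0$
$c{\left(O \right)} = 0$
$Z{\left(r \right)} = 30 - 10 \sqrt{6}$ ($Z{\left(r \right)} = \left(-3 + \sqrt{6}\right) \left(-10\right) = 30 - 10 \sqrt{6}$)
$\left(c{\left(-183 \right)} + 4836\right) + Z{\left(94 \right)} = \left(0 + 4836\right) + \left(30 - 10 \sqrt{6}\right) = 4836 + \left(30 - 10 \sqrt{6}\right) = 4866 - 10 \sqrt{6}$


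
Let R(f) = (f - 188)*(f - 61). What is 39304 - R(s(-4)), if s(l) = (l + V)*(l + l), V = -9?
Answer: 42916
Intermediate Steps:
s(l) = 2*l*(-9 + l) (s(l) = (l - 9)*(l + l) = (-9 + l)*(2*l) = 2*l*(-9 + l))
R(f) = (-188 + f)*(-61 + f)
39304 - R(s(-4)) = 39304 - (11468 + (2*(-4)*(-9 - 4))² - 498*(-4)*(-9 - 4)) = 39304 - (11468 + (2*(-4)*(-13))² - 498*(-4)*(-13)) = 39304 - (11468 + 104² - 249*104) = 39304 - (11468 + 10816 - 25896) = 39304 - 1*(-3612) = 39304 + 3612 = 42916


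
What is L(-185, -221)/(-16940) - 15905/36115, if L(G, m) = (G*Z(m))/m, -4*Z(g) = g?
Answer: -43376163/97886096 ≈ -0.44313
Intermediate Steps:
Z(g) = -g/4
L(G, m) = -G/4 (L(G, m) = (G*(-m/4))/m = (-G*m/4)/m = -G/4)
L(-185, -221)/(-16940) - 15905/36115 = -¼*(-185)/(-16940) - 15905/36115 = (185/4)*(-1/16940) - 15905*1/36115 = -37/13552 - 3181/7223 = -43376163/97886096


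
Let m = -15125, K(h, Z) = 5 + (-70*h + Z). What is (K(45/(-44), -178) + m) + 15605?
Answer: 8329/22 ≈ 378.59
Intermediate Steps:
K(h, Z) = 5 + Z - 70*h (K(h, Z) = 5 + (Z - 70*h) = 5 + Z - 70*h)
(K(45/(-44), -178) + m) + 15605 = ((5 - 178 - 3150/(-44)) - 15125) + 15605 = ((5 - 178 - 3150*(-1)/44) - 15125) + 15605 = ((5 - 178 - 70*(-45/44)) - 15125) + 15605 = ((5 - 178 + 1575/22) - 15125) + 15605 = (-2231/22 - 15125) + 15605 = -334981/22 + 15605 = 8329/22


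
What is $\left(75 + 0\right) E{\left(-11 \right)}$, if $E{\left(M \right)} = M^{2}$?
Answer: $9075$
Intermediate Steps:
$\left(75 + 0\right) E{\left(-11 \right)} = \left(75 + 0\right) \left(-11\right)^{2} = 75 \cdot 121 = 9075$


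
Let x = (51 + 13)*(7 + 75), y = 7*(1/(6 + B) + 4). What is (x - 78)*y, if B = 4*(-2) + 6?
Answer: 307615/2 ≈ 1.5381e+5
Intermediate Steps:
B = -2 (B = -8 + 6 = -2)
y = 119/4 (y = 7*(1/(6 - 2) + 4) = 7*(1/4 + 4) = 7*(¼ + 4) = 7*(17/4) = 119/4 ≈ 29.750)
x = 5248 (x = 64*82 = 5248)
(x - 78)*y = (5248 - 78)*(119/4) = 5170*(119/4) = 307615/2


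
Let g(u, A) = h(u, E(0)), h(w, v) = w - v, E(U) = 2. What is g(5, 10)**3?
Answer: 27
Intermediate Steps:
g(u, A) = -2 + u (g(u, A) = u - 1*2 = u - 2 = -2 + u)
g(5, 10)**3 = (-2 + 5)**3 = 3**3 = 27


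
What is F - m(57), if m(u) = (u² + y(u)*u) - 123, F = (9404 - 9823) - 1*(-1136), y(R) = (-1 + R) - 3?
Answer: -5430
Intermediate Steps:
y(R) = -4 + R
F = 717 (F = -419 + 1136 = 717)
m(u) = -123 + u² + u*(-4 + u) (m(u) = (u² + (-4 + u)*u) - 123 = (u² + u*(-4 + u)) - 123 = -123 + u² + u*(-4 + u))
F - m(57) = 717 - (-123 + 57² + 57*(-4 + 57)) = 717 - (-123 + 3249 + 57*53) = 717 - (-123 + 3249 + 3021) = 717 - 1*6147 = 717 - 6147 = -5430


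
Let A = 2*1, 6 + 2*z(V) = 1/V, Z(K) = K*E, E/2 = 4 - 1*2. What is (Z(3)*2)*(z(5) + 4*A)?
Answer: 612/5 ≈ 122.40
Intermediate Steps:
E = 4 (E = 2*(4 - 1*2) = 2*(4 - 2) = 2*2 = 4)
Z(K) = 4*K (Z(K) = K*4 = 4*K)
z(V) = -3 + 1/(2*V) (z(V) = -3 + (1/V)/2 = -3 + 1/(2*V))
A = 2
(Z(3)*2)*(z(5) + 4*A) = ((4*3)*2)*((-3 + (1/2)/5) + 4*2) = (12*2)*((-3 + (1/2)*(1/5)) + 8) = 24*((-3 + 1/10) + 8) = 24*(-29/10 + 8) = 24*(51/10) = 612/5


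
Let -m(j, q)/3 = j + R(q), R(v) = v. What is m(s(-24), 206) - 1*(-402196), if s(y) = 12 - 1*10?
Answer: 401572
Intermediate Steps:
s(y) = 2 (s(y) = 12 - 10 = 2)
m(j, q) = -3*j - 3*q (m(j, q) = -3*(j + q) = -3*j - 3*q)
m(s(-24), 206) - 1*(-402196) = (-3*2 - 3*206) - 1*(-402196) = (-6 - 618) + 402196 = -624 + 402196 = 401572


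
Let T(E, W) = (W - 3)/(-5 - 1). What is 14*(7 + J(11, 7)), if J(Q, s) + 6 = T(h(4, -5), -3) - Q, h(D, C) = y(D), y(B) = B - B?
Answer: -126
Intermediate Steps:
y(B) = 0
h(D, C) = 0
T(E, W) = ½ - W/6 (T(E, W) = (-3 + W)/(-6) = (-3 + W)*(-⅙) = ½ - W/6)
J(Q, s) = -5 - Q (J(Q, s) = -6 + ((½ - ⅙*(-3)) - Q) = -6 + ((½ + ½) - Q) = -6 + (1 - Q) = -5 - Q)
14*(7 + J(11, 7)) = 14*(7 + (-5 - 1*11)) = 14*(7 + (-5 - 11)) = 14*(7 - 16) = 14*(-9) = -126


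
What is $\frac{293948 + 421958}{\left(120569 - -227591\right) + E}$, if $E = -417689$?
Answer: $- \frac{715906}{69529} \approx -10.297$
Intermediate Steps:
$\frac{293948 + 421958}{\left(120569 - -227591\right) + E} = \frac{293948 + 421958}{\left(120569 - -227591\right) - 417689} = \frac{715906}{\left(120569 + 227591\right) - 417689} = \frac{715906}{348160 - 417689} = \frac{715906}{-69529} = 715906 \left(- \frac{1}{69529}\right) = - \frac{715906}{69529}$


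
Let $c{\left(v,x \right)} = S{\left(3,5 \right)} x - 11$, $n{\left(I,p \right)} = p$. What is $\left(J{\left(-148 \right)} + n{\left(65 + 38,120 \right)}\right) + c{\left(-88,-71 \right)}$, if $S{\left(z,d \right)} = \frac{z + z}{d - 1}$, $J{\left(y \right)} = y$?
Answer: $- \frac{291}{2} \approx -145.5$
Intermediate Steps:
$S{\left(z,d \right)} = \frac{2 z}{-1 + d}$
$c{\left(v,x \right)} = -11 + \frac{3 x}{2}$ ($c{\left(v,x \right)} = 2 \cdot 3 \frac{1}{-1 + 5} x - 11 = 2 \cdot 3 \cdot \frac{1}{4} x - 11 = \frac{3 x}{2} - 11 = -11 + \frac{3 x}{2}$)
$\left(J{\left(-148 \right)} + n{\left(65 + 38,120 \right)}\right) + c{\left(-88,-71 \right)} = \left(-148 + 120\right) + \left(-11 + \frac{3}{2} \left(-71\right)\right) = -28 - \frac{235}{2} = - \frac{291}{2}$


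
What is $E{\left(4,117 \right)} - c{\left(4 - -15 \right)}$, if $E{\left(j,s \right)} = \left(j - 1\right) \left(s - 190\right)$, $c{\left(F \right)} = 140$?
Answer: $-359$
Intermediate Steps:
$E{\left(j,s \right)} = \left(-1 + j\right) \left(-190 + s\right)$
$E{\left(4,117 \right)} - c{\left(4 - -15 \right)} = \left(190 - 117 - 760 + 4 \cdot 117\right) - 140 = \left(190 - 117 - 760 + 468\right) - 140 = -219 - 140 = -359$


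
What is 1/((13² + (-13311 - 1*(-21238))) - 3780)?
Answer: 1/4316 ≈ 0.00023170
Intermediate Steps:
1/((13² + (-13311 - 1*(-21238))) - 3780) = 1/((169 + (-13311 + 21238)) - 3780) = 1/((169 + 7927) - 3780) = 1/(8096 - 3780) = 1/4316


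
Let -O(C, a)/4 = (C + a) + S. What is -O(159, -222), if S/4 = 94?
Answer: 1252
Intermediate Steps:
S = 376 (S = 4*94 = 376)
O(C, a) = -1504 - 4*C - 4*a (O(C, a) = -4*((C + a) + 376) = -4*(376 + C + a) = -1504 - 4*C - 4*a)
-O(159, -222) = -(-1504 - 4*159 - 4*(-222)) = -(-1504 - 636 + 888) = -1*(-1252) = 1252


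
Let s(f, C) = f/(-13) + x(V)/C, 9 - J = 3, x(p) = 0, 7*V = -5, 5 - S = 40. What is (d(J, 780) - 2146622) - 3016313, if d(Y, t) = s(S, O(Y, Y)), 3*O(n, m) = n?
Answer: -67118120/13 ≈ -5.1629e+6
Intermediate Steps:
S = -35 (S = 5 - 1*40 = 5 - 40 = -35)
O(n, m) = n/3
V = -5/7 (V = (⅐)*(-5) = -5/7 ≈ -0.71429)
J = 6 (J = 9 - 1*3 = 9 - 3 = 6)
s(f, C) = -f/13 (s(f, C) = f/(-13) + 0/C = f*(-1/13) + 0 = -f/13 + 0 = -f/13)
d(Y, t) = 35/13 (d(Y, t) = -1/13*(-35) = 35/13)
(d(J, 780) - 2146622) - 3016313 = (35/13 - 2146622) - 3016313 = -27906051/13 - 3016313 = -67118120/13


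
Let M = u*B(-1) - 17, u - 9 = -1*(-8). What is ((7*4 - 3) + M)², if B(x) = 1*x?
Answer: 81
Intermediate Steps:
u = 17 (u = 9 - 1*(-8) = 9 + 8 = 17)
B(x) = x
M = -34 (M = 17*(-1) - 17 = -17 - 17 = -34)
((7*4 - 3) + M)² = ((7*4 - 3) - 34)² = ((28 - 3) - 34)² = (25 - 34)² = (-9)² = 81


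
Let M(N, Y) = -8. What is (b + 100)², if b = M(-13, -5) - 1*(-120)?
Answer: 44944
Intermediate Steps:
b = 112 (b = -8 - 1*(-120) = -8 + 120 = 112)
(b + 100)² = (112 + 100)² = 212² = 44944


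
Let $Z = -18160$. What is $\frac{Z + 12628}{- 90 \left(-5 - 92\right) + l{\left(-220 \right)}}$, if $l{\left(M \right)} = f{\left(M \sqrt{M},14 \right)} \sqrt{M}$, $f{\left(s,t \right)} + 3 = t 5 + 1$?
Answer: $- \frac{2414718}{3861509} + \frac{188088 i \sqrt{55}}{19307545} \approx -0.62533 + 0.072246 i$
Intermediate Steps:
$f{\left(s,t \right)} = -2 + 5 t$ ($f{\left(s,t \right)} = -3 + \left(t 5 + 1\right) = -3 + \left(5 t + 1\right) = -3 + \left(1 + 5 t\right) = -2 + 5 t$)
$l{\left(M \right)} = 68 \sqrt{M}$ ($l{\left(M \right)} = \left(-2 + 5 \cdot 14\right) \sqrt{M} = \left(-2 + 70\right) \sqrt{M} = 68 \sqrt{M}$)
$\frac{Z + 12628}{- 90 \left(-5 - 92\right) + l{\left(-220 \right)}} = \frac{-18160 + 12628}{- 90 \left(-5 - 92\right) + 68 \sqrt{-220}} = - \frac{5532}{\left(-90\right) \left(-97\right) + 68 \cdot 2 i \sqrt{55}} = - \frac{5532}{8730 + 136 i \sqrt{55}}$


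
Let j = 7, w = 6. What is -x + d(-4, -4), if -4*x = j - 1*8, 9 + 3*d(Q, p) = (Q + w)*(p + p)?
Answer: -103/12 ≈ -8.5833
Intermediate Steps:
d(Q, p) = -3 + 2*p*(6 + Q)/3 (d(Q, p) = -3 + ((Q + 6)*(p + p))/3 = -3 + ((6 + Q)*(2*p))/3 = -3 + (2*p*(6 + Q))/3 = -3 + 2*p*(6 + Q)/3)
x = ¼ (x = -(7 - 1*8)/4 = -(7 - 8)/4 = -¼*(-1) = ¼ ≈ 0.25000)
-x + d(-4, -4) = -1*¼ + (-3 + 4*(-4) + (⅔)*(-4)*(-4)) = -¼ + (-3 - 16 + 32/3) = -¼ - 25/3 = -103/12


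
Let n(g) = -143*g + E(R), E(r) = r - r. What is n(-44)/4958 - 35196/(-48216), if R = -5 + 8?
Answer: 2844505/1422946 ≈ 1.9990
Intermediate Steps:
R = 3
E(r) = 0
n(g) = -143*g (n(g) = -143*g + 0 = -143*g)
n(-44)/4958 - 35196/(-48216) = -143*(-44)/4958 - 35196/(-48216) = 6292*(1/4958) - 35196*(-1/48216) = 3146/2479 + 419/574 = 2844505/1422946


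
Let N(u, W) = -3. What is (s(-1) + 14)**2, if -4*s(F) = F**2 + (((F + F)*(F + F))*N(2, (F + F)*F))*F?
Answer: 1849/16 ≈ 115.56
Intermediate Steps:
s(F) = 3*F**3 - F**2/4 (s(F) = -(F**2 + (((F + F)*(F + F))*(-3))*F)/4 = -(F**2 + (((2*F)*(2*F))*(-3))*F)/4 = -(F**2 + ((4*F**2)*(-3))*F)/4 = -(F**2 + (-12*F**2)*F)/4 = -(F**2 - 12*F**3)/4 = 3*F**3 - F**2/4)
(s(-1) + 14)**2 = ((1/4)*(-1)**2*(-1 + 12*(-1)) + 14)**2 = ((1/4)*1*(-1 - 12) + 14)**2 = ((1/4)*1*(-13) + 14)**2 = (-13/4 + 14)**2 = (43/4)**2 = 1849/16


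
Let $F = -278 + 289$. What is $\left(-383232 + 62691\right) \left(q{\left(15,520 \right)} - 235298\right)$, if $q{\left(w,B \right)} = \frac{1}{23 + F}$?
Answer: $\frac{2564369990871}{34} \approx 7.5423 \cdot 10^{10}$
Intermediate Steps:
$F = 11$
$q{\left(w,B \right)} = \frac{1}{34}$ ($q{\left(w,B \right)} = \frac{1}{23 + 11} = \frac{1}{34}$)
$\left(-383232 + 62691\right) \left(q{\left(15,520 \right)} - 235298\right) = \left(-383232 + 62691\right) \left(\frac{1}{34} - 235298\right) = \left(-320541\right) \left(- \frac{8000131}{34}\right) = \frac{2564369990871}{34}$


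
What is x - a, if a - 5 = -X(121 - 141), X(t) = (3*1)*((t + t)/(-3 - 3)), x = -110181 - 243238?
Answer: -353404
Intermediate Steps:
x = -353419
X(t) = -t (X(t) = 3*((2*t)/(-6)) = 3*((2*t)*(-1/6)) = 3*(-t/3) = -t)
a = -15 (a = 5 - (-1)*(121 - 141) = 5 - (-1)*(-20) = 5 - 1*20 = 5 - 20 = -15)
x - a = -353419 - 1*(-15) = -353419 + 15 = -353404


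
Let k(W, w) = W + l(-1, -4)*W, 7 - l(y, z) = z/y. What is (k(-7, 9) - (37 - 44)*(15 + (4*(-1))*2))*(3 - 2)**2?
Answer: 21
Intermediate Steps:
l(y, z) = 7 - z/y
k(W, w) = 4*W (k(W, w) = W + (7 - 1*(-4)/(-1))*W = W + (7 - 1*(-4)*(-1))*W = W + (7 - 4)*W = W + 3*W = 4*W)
(k(-7, 9) - (37 - 44)*(15 + (4*(-1))*2))*(3 - 2)**2 = (4*(-7) - (37 - 44)*(15 + (4*(-1))*2))*(3 - 2)**2 = (-28 - (-7)*(15 - 4*2))*1**2 = (-28 - (-7)*(15 - 8))*1 = (-28 - (-7)*7)*1 = (-28 - 1*(-49))*1 = (-28 + 49)*1 = 21*1 = 21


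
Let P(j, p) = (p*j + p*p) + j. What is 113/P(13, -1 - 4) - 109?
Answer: -3056/27 ≈ -113.19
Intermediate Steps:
P(j, p) = j + p² + j*p (P(j, p) = (j*p + p²) + j = (p² + j*p) + j = j + p² + j*p)
113/P(13, -1 - 4) - 109 = 113/(13 + (-1 - 4)² + 13*(-1 - 4)) - 109 = 113/(13 + (-5)² + 13*(-5)) - 109 = 113/(13 + 25 - 65) - 109 = 113/(-27) - 109 = 113*(-1/27) - 109 = -113/27 - 109 = -3056/27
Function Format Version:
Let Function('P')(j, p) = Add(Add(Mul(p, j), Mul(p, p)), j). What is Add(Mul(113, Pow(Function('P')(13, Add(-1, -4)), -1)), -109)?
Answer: Rational(-3056, 27) ≈ -113.19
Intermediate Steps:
Function('P')(j, p) = Add(j, Pow(p, 2), Mul(j, p)) (Function('P')(j, p) = Add(Add(Mul(j, p), Pow(p, 2)), j) = Add(Add(Pow(p, 2), Mul(j, p)), j) = Add(j, Pow(p, 2), Mul(j, p)))
Add(Mul(113, Pow(Function('P')(13, Add(-1, -4)), -1)), -109) = Add(Mul(113, Pow(Add(13, Pow(Add(-1, -4), 2), Mul(13, Add(-1, -4))), -1)), -109) = Add(Mul(113, Pow(Add(13, Pow(-5, 2), Mul(13, -5)), -1)), -109) = Add(Mul(113, Pow(Add(13, 25, -65), -1)), -109) = Add(Mul(113, Pow(-27, -1)), -109) = Add(Mul(113, Rational(-1, 27)), -109) = Add(Rational(-113, 27), -109) = Rational(-3056, 27)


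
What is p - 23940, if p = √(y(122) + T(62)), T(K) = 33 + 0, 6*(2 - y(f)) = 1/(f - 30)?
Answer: -23940 + √2666022/276 ≈ -23934.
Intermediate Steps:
y(f) = 2 - 1/(6*(-30 + f)) (y(f) = 2 - 1/(6*(f - 30)) = 2 - 1/(6*(-30 + f)))
T(K) = 33
p = √2666022/276 (p = √((-361 + 12*122)/(6*(-30 + 122)) + 33) = √((⅙)*(-361 + 1464)/92 + 33) = √((⅙)*(1/92)*1103 + 33) = √(1103/552 + 33) = √(19319/552) = √2666022/276 ≈ 5.9159)
p - 23940 = √2666022/276 - 23940 = -23940 + √2666022/276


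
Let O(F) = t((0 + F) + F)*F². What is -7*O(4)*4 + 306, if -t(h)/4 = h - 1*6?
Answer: 3890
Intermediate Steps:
t(h) = 24 - 4*h (t(h) = -4*(h - 1*6) = -4*(h - 6) = -4*(-6 + h) = 24 - 4*h)
O(F) = F²*(24 - 8*F) (O(F) = (24 - 4*((0 + F) + F))*F² = (24 - 4*(F + F))*F² = (24 - 8*F)*F² = F²*(24 - 8*F))
-7*O(4)*4 + 306 = -56*4²*(3 - 1*4)*4 + 306 = -56*16*(3 - 4)*4 + 306 = -56*16*(-1)*4 + 306 = -7*(-128)*4 + 306 = 896*4 + 306 = 3584 + 306 = 3890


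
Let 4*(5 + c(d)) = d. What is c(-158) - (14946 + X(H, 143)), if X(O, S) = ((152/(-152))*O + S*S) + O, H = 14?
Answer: -70879/2 ≈ -35440.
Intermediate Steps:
c(d) = -5 + d/4
X(O, S) = S**2 (X(O, S) = ((152*(-1/152))*O + S**2) + O = (-O + S**2) + O = (S**2 - O) + O = S**2)
c(-158) - (14946 + X(H, 143)) = (-5 + (1/4)*(-158)) - (14946 + 143**2) = (-5 - 79/2) - (14946 + 20449) = -89/2 - 1*35395 = -89/2 - 35395 = -70879/2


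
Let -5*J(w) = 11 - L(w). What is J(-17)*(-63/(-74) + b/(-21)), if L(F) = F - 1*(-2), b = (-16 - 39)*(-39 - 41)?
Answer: 4215601/3885 ≈ 1085.1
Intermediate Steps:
b = 4400 (b = -55*(-80) = 4400)
L(F) = 2 + F (L(F) = F + 2 = 2 + F)
J(w) = -9/5 + w/5 (J(w) = -(11 - (2 + w))/5 = -(11 + (-2 - w))/5 = -(9 - w)/5 = -9/5 + w/5)
J(-17)*(-63/(-74) + b/(-21)) = (-9/5 + (1/5)*(-17))*(-63/(-74) + 4400/(-21)) = (-9/5 - 17/5)*(-63*(-1/74) + 4400*(-1/21)) = -26*(63/74 - 4400/21)/5 = -26/5*(-324277/1554) = 4215601/3885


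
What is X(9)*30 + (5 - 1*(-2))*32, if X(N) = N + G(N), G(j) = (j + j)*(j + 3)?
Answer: 6974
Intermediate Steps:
G(j) = 2*j*(3 + j) (G(j) = (2*j)*(3 + j) = 2*j*(3 + j))
X(N) = N + 2*N*(3 + N)
X(9)*30 + (5 - 1*(-2))*32 = (9*(7 + 2*9))*30 + (5 - 1*(-2))*32 = (9*(7 + 18))*30 + (5 + 2)*32 = (9*25)*30 + 7*32 = 225*30 + 224 = 6750 + 224 = 6974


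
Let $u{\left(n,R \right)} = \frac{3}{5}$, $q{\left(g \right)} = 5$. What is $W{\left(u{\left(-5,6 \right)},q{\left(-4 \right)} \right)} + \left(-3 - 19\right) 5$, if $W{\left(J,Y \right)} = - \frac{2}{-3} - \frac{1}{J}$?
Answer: $-111$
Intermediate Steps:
$u{\left(n,R \right)} = \frac{3}{5}$ ($u{\left(n,R \right)} = 3 \cdot \frac{1}{5} = \frac{3}{5}$)
$W{\left(J,Y \right)} = \frac{2}{3} - \frac{1}{J}$ ($W{\left(J,Y \right)} = \left(-2\right) \left(- \frac{1}{3}\right) - \frac{1}{J} = \frac{2}{3} - \frac{1}{J}$)
$W{\left(u{\left(-5,6 \right)},q{\left(-4 \right)} \right)} + \left(-3 - 19\right) 5 = \left(\frac{2}{3} - \frac{1}{\frac{3}{5}}\right) + \left(-3 - 19\right) 5 = \left(\frac{2}{3} - \frac{5}{3}\right) - 110 = -1 - 110 = -111$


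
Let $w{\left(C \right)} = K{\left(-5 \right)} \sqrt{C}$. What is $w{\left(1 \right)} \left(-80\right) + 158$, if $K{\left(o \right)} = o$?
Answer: $558$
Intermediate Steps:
$w{\left(C \right)} = - 5 \sqrt{C}$
$w{\left(1 \right)} \left(-80\right) + 158 = - 5 \sqrt{1} \left(-80\right) + 158 = \left(-5\right) 1 \left(-80\right) + 158 = \left(-5\right) \left(-80\right) + 158 = 400 + 158 = 558$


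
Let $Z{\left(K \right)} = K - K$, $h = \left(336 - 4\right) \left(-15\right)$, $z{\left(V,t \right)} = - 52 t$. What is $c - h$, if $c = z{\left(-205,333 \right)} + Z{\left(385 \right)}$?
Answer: $-12336$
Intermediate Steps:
$h = -4980$ ($h = 332 \left(-15\right) = -4980$)
$Z{\left(K \right)} = 0$
$c = -17316$ ($c = \left(-52\right) 333 + 0 = -17316 + 0 = -17316$)
$c - h = -17316 - -4980 = -17316 + 4980 = -12336$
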